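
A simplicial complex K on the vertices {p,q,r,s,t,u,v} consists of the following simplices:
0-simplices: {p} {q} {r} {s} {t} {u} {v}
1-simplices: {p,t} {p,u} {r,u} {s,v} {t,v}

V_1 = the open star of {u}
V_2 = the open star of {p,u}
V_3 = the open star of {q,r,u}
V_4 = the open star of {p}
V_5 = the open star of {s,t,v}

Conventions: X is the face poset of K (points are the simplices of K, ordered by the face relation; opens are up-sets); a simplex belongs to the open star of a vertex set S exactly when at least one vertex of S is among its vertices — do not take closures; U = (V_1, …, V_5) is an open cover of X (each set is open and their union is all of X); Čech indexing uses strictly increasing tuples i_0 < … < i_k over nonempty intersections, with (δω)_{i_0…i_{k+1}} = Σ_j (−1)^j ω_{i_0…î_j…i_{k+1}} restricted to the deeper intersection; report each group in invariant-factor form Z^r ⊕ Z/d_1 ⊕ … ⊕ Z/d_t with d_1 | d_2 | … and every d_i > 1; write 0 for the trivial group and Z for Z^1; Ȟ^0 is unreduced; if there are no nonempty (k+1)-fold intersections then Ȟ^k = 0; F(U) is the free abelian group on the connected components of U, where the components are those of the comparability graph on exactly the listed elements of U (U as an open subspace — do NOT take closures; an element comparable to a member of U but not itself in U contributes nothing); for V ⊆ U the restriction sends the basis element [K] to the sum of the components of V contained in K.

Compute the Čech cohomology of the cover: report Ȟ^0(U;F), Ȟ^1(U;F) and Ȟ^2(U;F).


Ȟ^0 ≅ Z^2, Ȟ^1 ≅ 0 and Ȟ^2 ≅ 0

nonempty overlaps:
  V1={{u},{p,u},{r,u}} V2={{p},{u},{p,t},{p,u},{r,u}} V3={{q},{r},{u},{p,u},{r,u}} V4={{p},{p,t},{p,u}} V5={{s},{t},{v},{p,t},{s,v},{t,v}}
  V12={{u},{p,u},{r,u}} V13={{u},{p,u},{r,u}} V14={{p,u}} V23={{u},{p,u},{r,u}} V24={{p},{p,t},{p,u}} V25={{p,t}} V34={{p,u}} V45={{p,t}}
  V123={{u},{p,u},{r,u}} V124={{p,u}} V134={{p,u}} V234={{p,u}} V245={{p,t}}
  V1234={{p,u}}
components per intersection:
  V1: {{u},{p,u},{r,u}}
  V2: {{p},{u},{p,t},{p,u},{r,u}}
  V3: {{q}} {{r},{u},{p,u},{r,u}}
  V4: {{p},{p,t},{p,u}}
  V5: {{s},{t},{v},{p,t},{s,v},{t,v}}
  V12: {{u},{p,u},{r,u}}
  V13: {{u},{p,u},{r,u}}
  V14: {{p,u}}
  V23: {{u},{p,u},{r,u}}
  V24: {{p},{p,t},{p,u}}
  V25: {{p,t}}
  V34: {{p,u}}
  V45: {{p,t}}
  V123: {{u},{p,u},{r,u}}
  V124: {{p,u}}
  V134: {{p,u}}
  V234: {{p,u}}
  V245: {{p,t}}
  V1234: {{p,u}}
C dims 6,8,5,1; δ0: rk 4, SNF 1^4; δ1: rk 4, SNF 1^4; δ2: rk 1, SNF 1^1
degree 0: 6−4−0 = 2 → Ȟ^0 ≅ Z^2
degree 1: 8−4−4 = 0 → Ȟ^1 ≅ 0
degree 2: 5−1−4 = 0 → Ȟ^2 ≅ 0


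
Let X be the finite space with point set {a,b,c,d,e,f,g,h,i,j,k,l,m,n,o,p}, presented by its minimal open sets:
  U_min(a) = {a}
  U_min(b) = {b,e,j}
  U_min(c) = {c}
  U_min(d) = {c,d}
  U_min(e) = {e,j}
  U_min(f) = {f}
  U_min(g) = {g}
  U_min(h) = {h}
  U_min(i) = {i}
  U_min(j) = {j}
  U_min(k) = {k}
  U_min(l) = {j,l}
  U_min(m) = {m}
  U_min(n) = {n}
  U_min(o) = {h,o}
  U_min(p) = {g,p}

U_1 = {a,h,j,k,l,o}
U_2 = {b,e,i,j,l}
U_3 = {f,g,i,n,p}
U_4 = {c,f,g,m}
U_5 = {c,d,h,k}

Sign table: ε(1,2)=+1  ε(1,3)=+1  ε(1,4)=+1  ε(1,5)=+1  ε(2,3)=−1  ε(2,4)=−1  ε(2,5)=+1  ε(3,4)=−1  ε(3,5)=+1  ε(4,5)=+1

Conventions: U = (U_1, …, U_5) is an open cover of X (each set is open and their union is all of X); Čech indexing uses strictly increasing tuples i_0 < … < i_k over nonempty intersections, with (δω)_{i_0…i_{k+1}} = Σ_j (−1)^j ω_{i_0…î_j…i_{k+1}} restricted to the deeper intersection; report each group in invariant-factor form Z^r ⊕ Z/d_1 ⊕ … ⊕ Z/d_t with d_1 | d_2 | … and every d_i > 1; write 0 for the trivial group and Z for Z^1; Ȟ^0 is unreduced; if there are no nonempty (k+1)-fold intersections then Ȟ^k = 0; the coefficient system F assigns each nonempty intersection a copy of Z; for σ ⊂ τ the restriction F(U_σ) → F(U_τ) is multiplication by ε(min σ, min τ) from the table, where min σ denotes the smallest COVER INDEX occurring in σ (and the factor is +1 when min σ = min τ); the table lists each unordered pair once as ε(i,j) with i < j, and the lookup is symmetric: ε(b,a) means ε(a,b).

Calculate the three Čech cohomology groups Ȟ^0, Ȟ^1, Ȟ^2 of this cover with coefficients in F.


Ȟ^0 = Z, Ȟ^1 = Z, Ȟ^2 = 0

intersection data:
  U12={j,l} U15={h,k} U23={i} U34={f,g} U45={c}
C dims 5,5; δ0: rk 4, SNF 1^4
Ȟ^0 = (5 − 4) − 0 = 1, so Ȟ^0 ≅ Z
Ȟ^1 = (5 − 0) − 4 = 1, so Ȟ^1 ≅ Z
Ȟ^2 = (0 − 0) − 0 = 0, so Ȟ^2 ≅ 0


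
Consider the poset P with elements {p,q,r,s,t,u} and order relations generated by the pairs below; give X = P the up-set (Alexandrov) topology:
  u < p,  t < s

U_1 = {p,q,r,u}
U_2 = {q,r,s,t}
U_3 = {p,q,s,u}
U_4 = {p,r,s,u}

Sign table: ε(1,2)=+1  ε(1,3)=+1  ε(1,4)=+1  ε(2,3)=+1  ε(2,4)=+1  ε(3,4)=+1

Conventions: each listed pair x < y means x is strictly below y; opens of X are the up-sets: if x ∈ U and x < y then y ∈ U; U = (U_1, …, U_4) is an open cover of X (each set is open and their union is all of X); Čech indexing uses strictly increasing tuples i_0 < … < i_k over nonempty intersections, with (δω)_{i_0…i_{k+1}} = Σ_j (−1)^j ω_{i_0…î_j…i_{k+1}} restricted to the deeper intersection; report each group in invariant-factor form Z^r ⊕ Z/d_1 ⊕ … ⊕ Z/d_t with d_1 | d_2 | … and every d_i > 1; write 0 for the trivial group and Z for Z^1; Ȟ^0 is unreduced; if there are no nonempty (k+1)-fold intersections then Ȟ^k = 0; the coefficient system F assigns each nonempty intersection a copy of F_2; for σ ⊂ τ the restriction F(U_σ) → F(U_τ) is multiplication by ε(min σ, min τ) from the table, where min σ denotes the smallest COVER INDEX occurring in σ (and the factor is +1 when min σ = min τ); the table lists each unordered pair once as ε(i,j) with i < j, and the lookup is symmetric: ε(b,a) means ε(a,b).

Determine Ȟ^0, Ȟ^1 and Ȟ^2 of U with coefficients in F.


Ȟ^0(U;F) ≅ Z/2, Ȟ^1(U;F) ≅ 0, Ȟ^2(U;F) ≅ Z/2

nonempty overlaps:
  U12={q,r} U13={p,q,u} U14={p,r,u} U23={q,s} U24={r,s} U34={p,s,u}
  U123={q} U124={r} U134={p,u} U234={s}
C dims 4,6,4; δ0: rk_F2 3; δ1: rk_F2 3
degree 0: 4−3−0 = 1 → Ȟ^0 ≅ Z/2
degree 1: 6−3−3 = 0 → Ȟ^1 ≅ 0
degree 2: 4−0−3 = 1 → Ȟ^2 ≅ Z/2


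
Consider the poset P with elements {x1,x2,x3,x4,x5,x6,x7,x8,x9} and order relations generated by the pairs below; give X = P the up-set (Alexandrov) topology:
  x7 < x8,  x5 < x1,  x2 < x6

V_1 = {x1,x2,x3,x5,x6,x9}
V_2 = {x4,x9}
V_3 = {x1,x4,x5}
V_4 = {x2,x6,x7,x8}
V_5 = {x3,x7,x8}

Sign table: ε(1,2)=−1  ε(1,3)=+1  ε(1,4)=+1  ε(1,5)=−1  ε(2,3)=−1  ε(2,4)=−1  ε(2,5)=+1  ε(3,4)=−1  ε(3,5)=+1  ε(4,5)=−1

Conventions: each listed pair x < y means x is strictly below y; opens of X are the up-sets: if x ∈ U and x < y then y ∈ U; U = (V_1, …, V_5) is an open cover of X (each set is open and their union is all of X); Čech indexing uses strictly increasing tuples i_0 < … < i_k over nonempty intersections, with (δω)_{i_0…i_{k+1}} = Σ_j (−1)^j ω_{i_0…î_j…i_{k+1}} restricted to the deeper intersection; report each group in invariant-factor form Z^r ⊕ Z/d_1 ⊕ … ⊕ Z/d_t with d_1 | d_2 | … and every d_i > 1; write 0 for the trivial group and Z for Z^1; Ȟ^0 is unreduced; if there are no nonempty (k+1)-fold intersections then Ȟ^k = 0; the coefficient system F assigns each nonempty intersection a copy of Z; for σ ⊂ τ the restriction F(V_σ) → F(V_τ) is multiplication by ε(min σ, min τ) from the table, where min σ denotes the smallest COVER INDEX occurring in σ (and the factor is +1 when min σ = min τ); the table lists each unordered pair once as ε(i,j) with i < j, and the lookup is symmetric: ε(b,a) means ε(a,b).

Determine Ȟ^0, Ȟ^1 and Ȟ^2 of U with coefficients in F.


Ȟ^0 = Z,  Ȟ^1 = Z^2,  Ȟ^2 = 0

nonempty intersections:
  V12={x9} V13={x1,x5} V14={x2,x6} V15={x3} V23={x4} V45={x7,x8}
C dims 5,6; δ0: rk 4, SNF 1^4
Ȟ^0: (5−4)−0=1 ⇒ Z
Ȟ^1: (6−0)−4=2 ⇒ Z^2
Ȟ^2: (0−0)−0=0 ⇒ 0


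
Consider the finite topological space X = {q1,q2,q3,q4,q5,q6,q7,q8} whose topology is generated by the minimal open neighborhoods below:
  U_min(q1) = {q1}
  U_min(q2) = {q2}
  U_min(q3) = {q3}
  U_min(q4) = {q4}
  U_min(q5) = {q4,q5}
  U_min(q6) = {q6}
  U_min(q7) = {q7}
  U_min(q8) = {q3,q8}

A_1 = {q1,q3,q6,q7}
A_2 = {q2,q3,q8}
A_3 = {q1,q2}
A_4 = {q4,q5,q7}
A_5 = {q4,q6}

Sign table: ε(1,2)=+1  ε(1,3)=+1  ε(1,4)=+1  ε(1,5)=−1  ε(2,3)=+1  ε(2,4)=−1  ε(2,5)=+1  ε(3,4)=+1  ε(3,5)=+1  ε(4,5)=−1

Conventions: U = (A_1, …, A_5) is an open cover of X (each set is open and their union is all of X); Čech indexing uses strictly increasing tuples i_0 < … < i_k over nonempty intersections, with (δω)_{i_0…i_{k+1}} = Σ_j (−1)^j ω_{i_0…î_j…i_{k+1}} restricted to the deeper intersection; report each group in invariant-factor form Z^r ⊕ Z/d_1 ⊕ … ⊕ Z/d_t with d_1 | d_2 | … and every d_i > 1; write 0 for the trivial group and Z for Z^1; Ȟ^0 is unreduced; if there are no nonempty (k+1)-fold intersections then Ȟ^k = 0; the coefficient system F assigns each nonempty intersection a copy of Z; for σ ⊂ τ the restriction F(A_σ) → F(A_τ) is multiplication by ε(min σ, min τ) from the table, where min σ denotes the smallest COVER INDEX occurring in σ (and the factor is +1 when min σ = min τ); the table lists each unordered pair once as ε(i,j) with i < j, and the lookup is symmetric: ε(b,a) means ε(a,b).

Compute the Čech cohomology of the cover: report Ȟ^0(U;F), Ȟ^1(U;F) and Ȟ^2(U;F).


nerve of the cover:
  A12={q3} A13={q1} A14={q7} A15={q6} A23={q2} A45={q4}
C dims 5,6; δ0: rk 4, SNF 1^4
Ȟ^0 = (5 − 4) − 0 = 1, so Ȟ^0 ≅ Z
Ȟ^1 = (6 − 0) − 4 = 2, so Ȟ^1 ≅ Z^2
Ȟ^2 = (0 − 0) − 0 = 0, so Ȟ^2 ≅ 0

Ȟ^0 ≅ Z, Ȟ^1 ≅ Z^2 and Ȟ^2 ≅ 0


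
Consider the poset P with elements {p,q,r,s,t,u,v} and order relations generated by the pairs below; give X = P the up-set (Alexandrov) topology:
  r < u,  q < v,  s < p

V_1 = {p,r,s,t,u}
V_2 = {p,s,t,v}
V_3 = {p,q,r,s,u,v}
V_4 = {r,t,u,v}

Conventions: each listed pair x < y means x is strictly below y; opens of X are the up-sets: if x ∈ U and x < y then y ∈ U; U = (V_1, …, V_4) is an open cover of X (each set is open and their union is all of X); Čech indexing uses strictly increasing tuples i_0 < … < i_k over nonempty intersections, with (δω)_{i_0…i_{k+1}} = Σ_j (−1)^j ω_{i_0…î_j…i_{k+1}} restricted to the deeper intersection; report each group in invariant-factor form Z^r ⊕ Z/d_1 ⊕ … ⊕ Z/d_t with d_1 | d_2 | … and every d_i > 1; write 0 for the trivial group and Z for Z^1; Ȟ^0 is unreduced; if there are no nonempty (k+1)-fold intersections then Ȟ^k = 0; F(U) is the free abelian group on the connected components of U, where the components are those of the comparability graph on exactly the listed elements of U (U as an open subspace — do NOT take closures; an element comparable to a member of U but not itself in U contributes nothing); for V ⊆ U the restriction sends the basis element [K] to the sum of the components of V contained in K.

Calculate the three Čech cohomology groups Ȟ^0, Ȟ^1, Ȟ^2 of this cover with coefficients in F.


Ȟ^0 = Z^4, Ȟ^1 = 0 and Ȟ^2 = 0

nonempty overlaps:
  V12={p,s,t} V13={p,r,s,u} V14={r,t,u} V23={p,s,v} V24={t,v} V34={r,u,v}
  V123={p,s} V124={t} V134={r,u} V234={v}
components per intersection:
  V1: {p,s} {r,u} {t}
  V2: {p,s} {t} {v}
  V3: {p,s} {q,v} {r,u}
  V4: {r,u} {t} {v}
  V12: {p,s} {t}
  V13: {p,s} {r,u}
  V14: {r,u} {t}
  V23: {p,s} {v}
  V24: {t} {v}
  V34: {r,u} {v}
  V123: {p,s}
  V124: {t}
  V134: {r,u}
  V234: {v}
C dims 12,12,4; δ0: rk 8, SNF 1^8; δ1: rk 4, SNF 1^4
degree 0: 12−8−0 = 4 → Ȟ^0 ≅ Z^4
degree 1: 12−4−8 = 0 → Ȟ^1 ≅ 0
degree 2: 4−0−4 = 0 → Ȟ^2 ≅ 0


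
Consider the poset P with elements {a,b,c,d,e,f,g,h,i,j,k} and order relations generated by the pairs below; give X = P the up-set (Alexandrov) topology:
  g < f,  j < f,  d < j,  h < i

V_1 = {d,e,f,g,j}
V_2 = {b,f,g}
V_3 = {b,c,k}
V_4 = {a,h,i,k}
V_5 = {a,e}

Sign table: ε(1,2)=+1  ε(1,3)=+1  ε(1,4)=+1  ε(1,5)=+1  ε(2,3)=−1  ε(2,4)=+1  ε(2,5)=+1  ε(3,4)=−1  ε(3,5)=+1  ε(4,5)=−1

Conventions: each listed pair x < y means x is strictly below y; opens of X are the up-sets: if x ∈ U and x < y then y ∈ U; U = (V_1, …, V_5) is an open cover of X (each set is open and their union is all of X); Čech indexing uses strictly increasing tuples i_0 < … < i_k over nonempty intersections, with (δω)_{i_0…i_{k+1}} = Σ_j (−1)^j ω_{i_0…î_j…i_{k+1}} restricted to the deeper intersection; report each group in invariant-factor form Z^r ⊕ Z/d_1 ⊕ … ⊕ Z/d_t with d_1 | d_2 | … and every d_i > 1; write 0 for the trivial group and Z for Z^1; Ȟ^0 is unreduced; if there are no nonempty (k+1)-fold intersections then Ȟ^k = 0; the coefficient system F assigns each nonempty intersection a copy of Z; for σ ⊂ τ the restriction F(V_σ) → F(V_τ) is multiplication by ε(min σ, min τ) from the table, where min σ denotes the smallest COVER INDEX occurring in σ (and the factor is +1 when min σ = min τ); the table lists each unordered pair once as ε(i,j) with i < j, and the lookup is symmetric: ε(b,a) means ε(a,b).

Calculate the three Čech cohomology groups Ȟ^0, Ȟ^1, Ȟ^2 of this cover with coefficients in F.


nonempty overlaps:
  V12={f,g} V15={e} V23={b} V34={k} V45={a}
C dims 5,5; δ0: rk 5, SNF 1^4·2
degree 0: 5−5−0 = 0 → Ȟ^0 ≅ 0
degree 1: 5−0−5 = 0 plus torsion [2] → Ȟ^1 ≅ Z/2
degree 2: 0−0−0 = 0 → Ȟ^2 ≅ 0

Ȟ^0(U;F) ≅ 0; Ȟ^1(U;F) ≅ Z/2; Ȟ^2(U;F) ≅ 0


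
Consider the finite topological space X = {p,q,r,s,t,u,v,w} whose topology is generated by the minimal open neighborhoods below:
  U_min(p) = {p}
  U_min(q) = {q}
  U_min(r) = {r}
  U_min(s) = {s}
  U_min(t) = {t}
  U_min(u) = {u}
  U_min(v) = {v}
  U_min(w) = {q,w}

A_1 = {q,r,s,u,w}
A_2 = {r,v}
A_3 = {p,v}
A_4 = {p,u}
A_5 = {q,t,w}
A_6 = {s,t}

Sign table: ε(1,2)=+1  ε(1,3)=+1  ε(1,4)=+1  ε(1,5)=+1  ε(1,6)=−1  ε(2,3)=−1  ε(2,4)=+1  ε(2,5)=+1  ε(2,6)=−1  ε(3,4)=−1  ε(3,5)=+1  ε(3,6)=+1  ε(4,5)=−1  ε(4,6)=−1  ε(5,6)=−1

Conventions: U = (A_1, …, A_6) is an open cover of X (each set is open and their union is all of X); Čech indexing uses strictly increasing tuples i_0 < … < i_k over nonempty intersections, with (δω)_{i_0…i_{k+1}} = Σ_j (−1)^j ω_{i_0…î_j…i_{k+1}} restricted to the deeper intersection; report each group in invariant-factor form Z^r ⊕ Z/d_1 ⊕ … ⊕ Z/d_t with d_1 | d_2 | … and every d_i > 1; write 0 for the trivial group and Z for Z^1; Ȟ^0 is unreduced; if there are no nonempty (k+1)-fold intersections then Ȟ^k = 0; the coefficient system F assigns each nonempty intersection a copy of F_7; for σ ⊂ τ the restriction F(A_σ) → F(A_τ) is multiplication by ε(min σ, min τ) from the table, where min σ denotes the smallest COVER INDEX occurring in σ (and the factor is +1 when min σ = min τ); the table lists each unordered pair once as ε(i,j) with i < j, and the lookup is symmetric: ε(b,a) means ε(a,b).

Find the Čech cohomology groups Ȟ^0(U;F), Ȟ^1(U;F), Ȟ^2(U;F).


nerve of the cover:
  A12={r} A14={u} A15={q,w} A16={s} A23={v} A34={p} A56={t}
C dims 6,7; δ0: rk_F7 5
Ȟ^0 = (6 − 5) − 0 = 1, so Ȟ^0 ≅ Z/7
Ȟ^1 = (7 − 0) − 5 = 2, so Ȟ^1 ≅ Z/7 ⊕ Z/7
Ȟ^2 = (0 − 0) − 0 = 0, so Ȟ^2 ≅ 0

Ȟ^0 ≅ Z/7; Ȟ^1 ≅ Z/7 ⊕ Z/7; Ȟ^2 ≅ 0


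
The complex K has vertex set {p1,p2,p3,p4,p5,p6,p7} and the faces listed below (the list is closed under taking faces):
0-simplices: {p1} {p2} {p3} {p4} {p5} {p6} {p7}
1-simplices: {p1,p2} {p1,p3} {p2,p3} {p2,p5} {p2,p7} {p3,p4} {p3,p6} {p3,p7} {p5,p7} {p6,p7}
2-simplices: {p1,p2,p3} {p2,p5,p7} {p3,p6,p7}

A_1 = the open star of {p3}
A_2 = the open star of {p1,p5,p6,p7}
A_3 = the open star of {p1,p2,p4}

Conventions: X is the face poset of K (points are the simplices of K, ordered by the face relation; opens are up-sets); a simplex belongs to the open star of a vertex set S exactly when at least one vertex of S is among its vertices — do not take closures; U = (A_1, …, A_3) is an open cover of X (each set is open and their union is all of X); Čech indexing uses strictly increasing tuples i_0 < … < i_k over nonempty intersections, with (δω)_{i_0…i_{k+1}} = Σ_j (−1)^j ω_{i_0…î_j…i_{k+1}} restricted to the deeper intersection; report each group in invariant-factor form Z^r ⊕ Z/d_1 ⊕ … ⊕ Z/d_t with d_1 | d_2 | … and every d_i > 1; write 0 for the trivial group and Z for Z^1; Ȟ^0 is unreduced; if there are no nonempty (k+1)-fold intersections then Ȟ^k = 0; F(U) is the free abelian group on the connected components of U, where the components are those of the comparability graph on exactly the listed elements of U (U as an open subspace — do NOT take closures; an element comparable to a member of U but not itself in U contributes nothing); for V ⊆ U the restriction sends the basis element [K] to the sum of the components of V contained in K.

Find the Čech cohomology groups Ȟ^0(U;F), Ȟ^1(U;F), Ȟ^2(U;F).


nonempty intersections:
  A1={{p3},{p1,p3},{p2,p3},{p3,p4},{p3,p6},{p3,p7},{p1,p2,p3},{p3,p6,p7}} A2={{p1},{p5},{p6},{p7},{p1,p2},{p1,p3},{p2,p5},{p2,p7},{p3,p6},{p3,p7},{p5,p7},{p6,p7},{p1,p2,p3},{p2,p5,p7},{p3,p6,p7}} A3={{p1},{p2},{p4},{p1,p2},{p1,p3},{p2,p3},{p2,p5},{p2,p7},{p3,p4},{p1,p2,p3},{p2,p5,p7}}
  A12={{p1,p3},{p3,p6},{p3,p7},{p1,p2,p3},{p3,p6,p7}} A13={{p1,p3},{p2,p3},{p3,p4},{p1,p2,p3}} A23={{p1},{p1,p2},{p1,p3},{p2,p5},{p2,p7},{p1,p2,p3},{p2,p5,p7}}
  A123={{p1,p3},{p1,p2,p3}}
components per intersection:
  A1: {{p3},{p1,p3},{p2,p3},{p3,p4},{p3,p6},{p3,p7},{p1,p2,p3},{p3,p6,p7}}
  A2: {{p1},{p1,p2},{p1,p3},{p1,p2,p3}} {{p5},{p6},{p7},{p2,p5},{p2,p7},{p3,p6},{p3,p7},{p5,p7},{p6,p7},{p2,p5,p7},{p3,p6,p7}}
  A3: {{p1},{p2},{p1,p2},{p1,p3},{p2,p3},{p2,p5},{p2,p7},{p1,p2,p3},{p2,p5,p7}} {{p4},{p3,p4}}
  A12: {{p1,p3},{p1,p2,p3}} {{p3,p6},{p3,p7},{p3,p6,p7}}
  A13: {{p1,p3},{p2,p3},{p1,p2,p3}} {{p3,p4}}
  A23: {{p1},{p1,p2},{p1,p3},{p1,p2,p3}} {{p2,p5},{p2,p7},{p2,p5,p7}}
  A123: {{p1,p3},{p1,p2,p3}}
C dims 5,6,1; δ0: rk 4, SNF 1^4; δ1: rk 1, SNF 1^1
Ȟ^0: (5−4)−0=1 ⇒ Z
Ȟ^1: (6−1)−4=1 ⇒ Z
Ȟ^2: (1−0)−1=0 ⇒ 0

Ȟ^0 = Z; Ȟ^1 = Z; Ȟ^2 = 0


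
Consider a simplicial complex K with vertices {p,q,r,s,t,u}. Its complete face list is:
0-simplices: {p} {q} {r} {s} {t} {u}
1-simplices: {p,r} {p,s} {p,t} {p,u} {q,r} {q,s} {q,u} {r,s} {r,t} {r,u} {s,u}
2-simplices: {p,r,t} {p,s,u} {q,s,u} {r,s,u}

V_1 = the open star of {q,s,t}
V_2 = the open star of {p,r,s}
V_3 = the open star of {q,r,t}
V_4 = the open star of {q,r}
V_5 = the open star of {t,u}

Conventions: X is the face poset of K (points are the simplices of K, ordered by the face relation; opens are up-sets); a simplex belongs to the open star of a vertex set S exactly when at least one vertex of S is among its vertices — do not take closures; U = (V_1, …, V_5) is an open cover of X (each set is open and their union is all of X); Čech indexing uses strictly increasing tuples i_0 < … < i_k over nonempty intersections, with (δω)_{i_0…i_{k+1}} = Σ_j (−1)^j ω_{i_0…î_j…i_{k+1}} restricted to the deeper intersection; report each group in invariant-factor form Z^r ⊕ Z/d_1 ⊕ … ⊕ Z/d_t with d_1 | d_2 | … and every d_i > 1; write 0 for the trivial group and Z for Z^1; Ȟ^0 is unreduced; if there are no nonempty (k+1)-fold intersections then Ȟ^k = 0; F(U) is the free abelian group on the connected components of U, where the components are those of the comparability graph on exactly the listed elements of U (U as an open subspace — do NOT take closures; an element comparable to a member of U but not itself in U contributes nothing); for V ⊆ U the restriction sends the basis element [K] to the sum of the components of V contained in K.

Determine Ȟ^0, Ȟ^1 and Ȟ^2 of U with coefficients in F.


intersection data:
  V1={{q},{s},{t},{p,s},{p,t},{q,r},{q,s},{q,u},{r,s},{r,t},{s,u},{p,r,t},{p,s,u},{q,s,u},{r,s,u}} V2={{p},{r},{s},{p,r},{p,s},{p,t},{p,u},{q,r},{q,s},{r,s},{r,t},{r,u},{s,u},{p,r,t},{p,s,u},{q,s,u},{r,s,u}} V3={{q},{r},{t},{p,r},{p,t},{q,r},{q,s},{q,u},{r,s},{r,t},{r,u},{p,r,t},{q,s,u},{r,s,u}} V4={{q},{r},{p,r},{q,r},{q,s},{q,u},{r,s},{r,t},{r,u},{p,r,t},{q,s,u},{r,s,u}} V5={{t},{u},{p,t},{p,u},{q,u},{r,t},{r,u},{s,u},{p,r,t},{p,s,u},{q,s,u},{r,s,u}}
  V12={{s},{p,s},{p,t},{q,r},{q,s},{r,s},{r,t},{s,u},{p,r,t},{p,s,u},{q,s,u},{r,s,u}} V13={{q},{t},{p,t},{q,r},{q,s},{q,u},{r,s},{r,t},{p,r,t},{q,s,u},{r,s,u}} V14={{q},{q,r},{q,s},{q,u},{r,s},{r,t},{p,r,t},{q,s,u},{r,s,u}} V15={{t},{p,t},{q,u},{r,t},{s,u},{p,r,t},{p,s,u},{q,s,u},{r,s,u}} V23={{r},{p,r},{p,t},{q,r},{q,s},{r,s},{r,t},{r,u},{p,r,t},{q,s,u},{r,s,u}} V24={{r},{p,r},{q,r},{q,s},{r,s},{r,t},{r,u},{p,r,t},{q,s,u},{r,s,u}} V25={{p,t},{p,u},{r,t},{r,u},{s,u},{p,r,t},{p,s,u},{q,s,u},{r,s,u}} V34={{q},{r},{p,r},{q,r},{q,s},{q,u},{r,s},{r,t},{r,u},{p,r,t},{q,s,u},{r,s,u}} V35={{t},{p,t},{q,u},{r,t},{r,u},{p,r,t},{q,s,u},{r,s,u}} V45={{q,u},{r,t},{r,u},{p,r,t},{q,s,u},{r,s,u}}
  V123={{p,t},{q,r},{q,s},{r,s},{r,t},{p,r,t},{q,s,u},{r,s,u}} V124={{q,r},{q,s},{r,s},{r,t},{p,r,t},{q,s,u},{r,s,u}} V125={{p,t},{r,t},{s,u},{p,r,t},{p,s,u},{q,s,u},{r,s,u}} V134={{q},{q,r},{q,s},{q,u},{r,s},{r,t},{p,r,t},{q,s,u},{r,s,u}} V135={{t},{p,t},{q,u},{r,t},{p,r,t},{q,s,u},{r,s,u}} V145={{q,u},{r,t},{p,r,t},{q,s,u},{r,s,u}} V234={{r},{p,r},{q,r},{q,s},{r,s},{r,t},{r,u},{p,r,t},{q,s,u},{r,s,u}} V235={{p,t},{r,t},{r,u},{p,r,t},{q,s,u},{r,s,u}} V245={{r,t},{r,u},{p,r,t},{q,s,u},{r,s,u}} V345={{q,u},{r,t},{r,u},{p,r,t},{q,s,u},{r,s,u}}
  V1234={{q,r},{q,s},{r,s},{r,t},{p,r,t},{q,s,u},{r,s,u}} V1235={{p,t},{r,t},{p,r,t},{q,s,u},{r,s,u}} V1245={{r,t},{p,r,t},{q,s,u},{r,s,u}} V1345={{q,u},{r,t},{p,r,t},{q,s,u},{r,s,u}} V2345={{r,t},{r,u},{p,r,t},{q,s,u},{r,s,u}}
  V12345={{r,t},{p,r,t},{q,s,u},{r,s,u}}
components per intersection:
  V1: {{q},{s},{p,s},{q,r},{q,s},{q,u},{r,s},{s,u},{p,s,u},{q,s,u},{r,s,u}} {{t},{p,t},{r,t},{p,r,t}}
  V2: {{p},{r},{s},{p,r},{p,s},{p,t},{p,u},{q,r},{q,s},{r,s},{r,t},{r,u},{s,u},{p,r,t},{p,s,u},{q,s,u},{r,s,u}}
  V3: {{q},{r},{t},{p,r},{p,t},{q,r},{q,s},{q,u},{r,s},{r,t},{r,u},{p,r,t},{q,s,u},{r,s,u}}
  V4: {{q},{r},{p,r},{q,r},{q,s},{q,u},{r,s},{r,t},{r,u},{p,r,t},{q,s,u},{r,s,u}}
  V5: {{t},{p,t},{r,t},{p,r,t}} {{u},{p,u},{q,u},{r,u},{s,u},{p,s,u},{q,s,u},{r,s,u}}
  V12: {{s},{p,s},{q,s},{r,s},{s,u},{p,s,u},{q,s,u},{r,s,u}} {{p,t},{r,t},{p,r,t}} {{q,r}}
  V13: {{q},{q,r},{q,s},{q,u},{q,s,u}} {{t},{p,t},{r,t},{p,r,t}} {{r,s},{r,s,u}}
  V14: {{q},{q,r},{q,s},{q,u},{q,s,u}} {{r,s},{r,s,u}} {{r,t},{p,r,t}}
  V15: {{t},{p,t},{r,t},{p,r,t}} {{q,u},{s,u},{p,s,u},{q,s,u},{r,s,u}}
  V23: {{r},{p,r},{p,t},{q,r},{r,s},{r,t},{r,u},{p,r,t},{r,s,u}} {{q,s},{q,s,u}}
  V24: {{r},{p,r},{q,r},{r,s},{r,t},{r,u},{p,r,t},{r,s,u}} {{q,s},{q,s,u}}
  V25: {{p,t},{r,t},{p,r,t}} {{p,u},{r,u},{s,u},{p,s,u},{q,s,u},{r,s,u}}
  V34: {{q},{r},{p,r},{q,r},{q,s},{q,u},{r,s},{r,t},{r,u},{p,r,t},{q,s,u},{r,s,u}}
  V35: {{t},{p,t},{r,t},{p,r,t}} {{q,u},{q,s,u}} {{r,u},{r,s,u}}
  V45: {{q,u},{q,s,u}} {{r,t},{p,r,t}} {{r,u},{r,s,u}}
  V123: {{p,t},{r,t},{p,r,t}} {{q,r}} {{q,s},{q,s,u}} {{r,s},{r,s,u}}
  V124: {{q,r}} {{q,s},{q,s,u}} {{r,s},{r,s,u}} {{r,t},{p,r,t}}
  V125: {{p,t},{r,t},{p,r,t}} {{s,u},{p,s,u},{q,s,u},{r,s,u}}
  V134: {{q},{q,r},{q,s},{q,u},{q,s,u}} {{r,s},{r,s,u}} {{r,t},{p,r,t}}
  V135: {{t},{p,t},{r,t},{p,r,t}} {{q,u},{q,s,u}} {{r,s,u}}
  V145: {{q,u},{q,s,u}} {{r,t},{p,r,t}} {{r,s,u}}
  V234: {{r},{p,r},{q,r},{r,s},{r,t},{r,u},{p,r,t},{r,s,u}} {{q,s},{q,s,u}}
  V235: {{p,t},{r,t},{p,r,t}} {{r,u},{r,s,u}} {{q,s,u}}
  V245: {{r,t},{p,r,t}} {{r,u},{r,s,u}} {{q,s,u}}
  V345: {{q,u},{q,s,u}} {{r,t},{p,r,t}} {{r,u},{r,s,u}}
  V1234: {{q,r}} {{q,s},{q,s,u}} {{r,s},{r,s,u}} {{r,t},{p,r,t}}
  V1235: {{p,t},{r,t},{p,r,t}} {{q,s,u}} {{r,s,u}}
  V1245: {{r,t},{p,r,t}} {{q,s,u}} {{r,s,u}}
  V1345: {{q,u},{q,s,u}} {{r,t},{p,r,t}} {{r,s,u}}
  V2345: {{r,t},{p,r,t}} {{r,u},{r,s,u}} {{q,s,u}}
  V12345: {{r,t},{p,r,t}} {{q,s,u}} {{r,s,u}}
C dims 7,24,30,16; δ0: rk 6, SNF 1^6; δ1: rk 17, SNF 1^17; δ2: rk 13, SNF 1^13
Ȟ^0 = (7 − 6) − 0 = 1, so Ȟ^0 ≅ Z
Ȟ^1 = (24 − 17) − 6 = 1, so Ȟ^1 ≅ Z
Ȟ^2 = (30 − 13) − 17 = 0, so Ȟ^2 ≅ 0

Ȟ^0 = Z, Ȟ^1 = Z, Ȟ^2 = 0


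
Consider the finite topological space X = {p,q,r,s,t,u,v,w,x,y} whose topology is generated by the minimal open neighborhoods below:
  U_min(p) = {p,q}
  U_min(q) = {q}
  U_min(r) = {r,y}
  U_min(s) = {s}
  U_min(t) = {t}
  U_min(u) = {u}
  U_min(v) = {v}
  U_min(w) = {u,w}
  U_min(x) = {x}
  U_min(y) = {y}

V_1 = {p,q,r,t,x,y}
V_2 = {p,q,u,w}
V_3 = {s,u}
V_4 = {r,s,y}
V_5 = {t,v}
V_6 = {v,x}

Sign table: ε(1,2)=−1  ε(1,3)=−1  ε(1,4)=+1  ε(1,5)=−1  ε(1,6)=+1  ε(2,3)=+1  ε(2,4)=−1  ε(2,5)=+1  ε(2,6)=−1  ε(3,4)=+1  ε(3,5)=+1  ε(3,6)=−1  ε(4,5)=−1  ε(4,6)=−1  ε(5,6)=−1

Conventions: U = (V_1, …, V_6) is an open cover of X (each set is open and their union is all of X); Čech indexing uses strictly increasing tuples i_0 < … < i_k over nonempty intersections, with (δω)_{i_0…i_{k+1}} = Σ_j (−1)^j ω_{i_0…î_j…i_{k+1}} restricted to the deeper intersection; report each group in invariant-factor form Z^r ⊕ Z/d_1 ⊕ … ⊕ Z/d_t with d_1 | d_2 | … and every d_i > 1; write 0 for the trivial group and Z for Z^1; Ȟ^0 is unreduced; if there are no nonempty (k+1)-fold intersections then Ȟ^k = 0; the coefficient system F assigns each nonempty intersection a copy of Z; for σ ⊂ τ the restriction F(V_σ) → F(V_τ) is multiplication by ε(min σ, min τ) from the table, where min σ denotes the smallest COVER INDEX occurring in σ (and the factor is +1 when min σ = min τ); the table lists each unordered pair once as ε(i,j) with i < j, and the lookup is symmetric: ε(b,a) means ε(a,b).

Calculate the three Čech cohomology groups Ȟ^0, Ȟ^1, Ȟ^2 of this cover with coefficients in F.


Ȟ^0 = 0, Ȟ^1 = Z ⊕ Z/2 and Ȟ^2 = 0

intersection data:
  V12={p,q} V14={r,y} V15={t} V16={x} V23={u} V34={s} V56={v}
C dims 6,7; δ0: rk 6, SNF 1^5·2
Ȟ^0 = (6 − 6) − 0 = 0, so Ȟ^0 ≅ 0
Ȟ^1 = (7 − 0) − 6 = 1 plus torsion [2], so Ȟ^1 ≅ Z ⊕ Z/2
Ȟ^2 = (0 − 0) − 0 = 0, so Ȟ^2 ≅ 0


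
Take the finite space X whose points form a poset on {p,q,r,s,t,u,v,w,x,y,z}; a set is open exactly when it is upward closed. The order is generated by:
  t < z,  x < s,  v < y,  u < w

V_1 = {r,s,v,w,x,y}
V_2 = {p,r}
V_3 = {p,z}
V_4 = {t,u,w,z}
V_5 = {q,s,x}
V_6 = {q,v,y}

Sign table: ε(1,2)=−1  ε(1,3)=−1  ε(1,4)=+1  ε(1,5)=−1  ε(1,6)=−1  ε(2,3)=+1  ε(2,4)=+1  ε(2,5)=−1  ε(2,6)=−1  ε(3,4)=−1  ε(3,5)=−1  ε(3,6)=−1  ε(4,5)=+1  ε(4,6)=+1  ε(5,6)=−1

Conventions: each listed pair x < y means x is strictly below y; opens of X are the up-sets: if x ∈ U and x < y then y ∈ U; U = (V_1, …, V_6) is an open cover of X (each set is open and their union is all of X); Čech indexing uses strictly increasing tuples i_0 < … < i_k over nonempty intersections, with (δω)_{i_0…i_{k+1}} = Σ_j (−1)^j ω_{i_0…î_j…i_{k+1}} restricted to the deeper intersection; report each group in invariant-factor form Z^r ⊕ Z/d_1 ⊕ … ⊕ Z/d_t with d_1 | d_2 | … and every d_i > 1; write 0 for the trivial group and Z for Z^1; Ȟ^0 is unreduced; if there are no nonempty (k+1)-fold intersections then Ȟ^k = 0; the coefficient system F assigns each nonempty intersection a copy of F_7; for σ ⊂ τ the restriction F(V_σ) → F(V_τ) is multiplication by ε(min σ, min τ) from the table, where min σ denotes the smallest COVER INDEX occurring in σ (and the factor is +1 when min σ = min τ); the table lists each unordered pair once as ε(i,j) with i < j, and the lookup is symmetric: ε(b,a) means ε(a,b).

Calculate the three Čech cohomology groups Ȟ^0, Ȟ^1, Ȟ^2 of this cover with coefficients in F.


Ȟ^0 ≅ 0, Ȟ^1 ≅ Z/7, Ȟ^2 ≅ 0

nerve of the cover:
  V12={r} V14={w} V15={s,x} V16={v,y} V23={p} V34={z} V56={q}
C dims 6,7; δ0: rk_F7 6
Ȟ^0 = (6 − 6) − 0 = 0, so Ȟ^0 ≅ 0
Ȟ^1 = (7 − 0) − 6 = 1, so Ȟ^1 ≅ Z/7
Ȟ^2 = (0 − 0) − 0 = 0, so Ȟ^2 ≅ 0


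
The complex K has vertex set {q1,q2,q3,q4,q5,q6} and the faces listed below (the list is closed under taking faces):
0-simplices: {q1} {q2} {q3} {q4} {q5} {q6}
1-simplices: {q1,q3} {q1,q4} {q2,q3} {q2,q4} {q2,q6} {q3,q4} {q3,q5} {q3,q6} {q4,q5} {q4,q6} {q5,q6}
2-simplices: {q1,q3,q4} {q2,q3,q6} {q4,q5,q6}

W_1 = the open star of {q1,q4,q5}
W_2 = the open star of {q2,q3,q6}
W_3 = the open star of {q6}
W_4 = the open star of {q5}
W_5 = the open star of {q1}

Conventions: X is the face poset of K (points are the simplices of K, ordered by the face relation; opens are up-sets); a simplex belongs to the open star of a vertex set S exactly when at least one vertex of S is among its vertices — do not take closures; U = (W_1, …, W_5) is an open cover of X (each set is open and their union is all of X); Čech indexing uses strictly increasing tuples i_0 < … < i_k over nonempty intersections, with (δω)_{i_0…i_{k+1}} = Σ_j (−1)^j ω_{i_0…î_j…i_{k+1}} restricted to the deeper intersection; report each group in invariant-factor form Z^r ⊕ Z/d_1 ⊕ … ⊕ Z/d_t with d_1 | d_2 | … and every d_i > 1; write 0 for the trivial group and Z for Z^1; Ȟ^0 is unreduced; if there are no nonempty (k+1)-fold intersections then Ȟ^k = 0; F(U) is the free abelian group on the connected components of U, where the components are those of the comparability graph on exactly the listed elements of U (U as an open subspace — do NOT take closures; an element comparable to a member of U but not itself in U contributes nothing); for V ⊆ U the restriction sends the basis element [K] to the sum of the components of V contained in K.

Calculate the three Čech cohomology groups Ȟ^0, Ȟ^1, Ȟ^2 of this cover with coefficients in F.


Ȟ^0(U;F) ≅ Z, Ȟ^1(U;F) ≅ Z^3 and Ȟ^2(U;F) ≅ 0

intersection data:
  W1={{q1},{q4},{q5},{q1,q3},{q1,q4},{q2,q4},{q3,q4},{q3,q5},{q4,q5},{q4,q6},{q5,q6},{q1,q3,q4},{q4,q5,q6}} W2={{q2},{q3},{q6},{q1,q3},{q2,q3},{q2,q4},{q2,q6},{q3,q4},{q3,q5},{q3,q6},{q4,q6},{q5,q6},{q1,q3,q4},{q2,q3,q6},{q4,q5,q6}} W3={{q6},{q2,q6},{q3,q6},{q4,q6},{q5,q6},{q2,q3,q6},{q4,q5,q6}} W4={{q5},{q3,q5},{q4,q5},{q5,q6},{q4,q5,q6}} W5={{q1},{q1,q3},{q1,q4},{q1,q3,q4}}
  W12={{q1,q3},{q2,q4},{q3,q4},{q3,q5},{q4,q6},{q5,q6},{q1,q3,q4},{q4,q5,q6}} W13={{q4,q6},{q5,q6},{q4,q5,q6}} W14={{q5},{q3,q5},{q4,q5},{q5,q6},{q4,q5,q6}} W15={{q1},{q1,q3},{q1,q4},{q1,q3,q4}} W23={{q6},{q2,q6},{q3,q6},{q4,q6},{q5,q6},{q2,q3,q6},{q4,q5,q6}} W24={{q3,q5},{q5,q6},{q4,q5,q6}} W25={{q1,q3},{q1,q3,q4}} W34={{q5,q6},{q4,q5,q6}}
  W123={{q4,q6},{q5,q6},{q4,q5,q6}} W124={{q3,q5},{q5,q6},{q4,q5,q6}} W125={{q1,q3},{q1,q3,q4}} W134={{q5,q6},{q4,q5,q6}} W234={{q5,q6},{q4,q5,q6}}
  W1234={{q5,q6},{q4,q5,q6}}
components per intersection:
  W1: {{q1},{q4},{q5},{q1,q3},{q1,q4},{q2,q4},{q3,q4},{q3,q5},{q4,q5},{q4,q6},{q5,q6},{q1,q3,q4},{q4,q5,q6}}
  W2: {{q2},{q3},{q6},{q1,q3},{q2,q3},{q2,q4},{q2,q6},{q3,q4},{q3,q5},{q3,q6},{q4,q6},{q5,q6},{q1,q3,q4},{q2,q3,q6},{q4,q5,q6}}
  W3: {{q6},{q2,q6},{q3,q6},{q4,q6},{q5,q6},{q2,q3,q6},{q4,q5,q6}}
  W4: {{q5},{q3,q5},{q4,q5},{q5,q6},{q4,q5,q6}}
  W5: {{q1},{q1,q3},{q1,q4},{q1,q3,q4}}
  W12: {{q1,q3},{q3,q4},{q1,q3,q4}} {{q2,q4}} {{q3,q5}} {{q4,q6},{q5,q6},{q4,q5,q6}}
  W13: {{q4,q6},{q5,q6},{q4,q5,q6}}
  W14: {{q5},{q3,q5},{q4,q5},{q5,q6},{q4,q5,q6}}
  W15: {{q1},{q1,q3},{q1,q4},{q1,q3,q4}}
  W23: {{q6},{q2,q6},{q3,q6},{q4,q6},{q5,q6},{q2,q3,q6},{q4,q5,q6}}
  W24: {{q3,q5}} {{q5,q6},{q4,q5,q6}}
  W25: {{q1,q3},{q1,q3,q4}}
  W34: {{q5,q6},{q4,q5,q6}}
  W123: {{q4,q6},{q5,q6},{q4,q5,q6}}
  W124: {{q3,q5}} {{q5,q6},{q4,q5,q6}}
  W125: {{q1,q3},{q1,q3,q4}}
  W134: {{q5,q6},{q4,q5,q6}}
  W234: {{q5,q6},{q4,q5,q6}}
  W1234: {{q5,q6},{q4,q5,q6}}
C dims 5,12,6,1; δ0: rk 4, SNF 1^4; δ1: rk 5, SNF 1^5; δ2: rk 1, SNF 1^1
Ȟ^0 = (5 − 4) − 0 = 1, so Ȟ^0 ≅ Z
Ȟ^1 = (12 − 5) − 4 = 3, so Ȟ^1 ≅ Z^3
Ȟ^2 = (6 − 1) − 5 = 0, so Ȟ^2 ≅ 0


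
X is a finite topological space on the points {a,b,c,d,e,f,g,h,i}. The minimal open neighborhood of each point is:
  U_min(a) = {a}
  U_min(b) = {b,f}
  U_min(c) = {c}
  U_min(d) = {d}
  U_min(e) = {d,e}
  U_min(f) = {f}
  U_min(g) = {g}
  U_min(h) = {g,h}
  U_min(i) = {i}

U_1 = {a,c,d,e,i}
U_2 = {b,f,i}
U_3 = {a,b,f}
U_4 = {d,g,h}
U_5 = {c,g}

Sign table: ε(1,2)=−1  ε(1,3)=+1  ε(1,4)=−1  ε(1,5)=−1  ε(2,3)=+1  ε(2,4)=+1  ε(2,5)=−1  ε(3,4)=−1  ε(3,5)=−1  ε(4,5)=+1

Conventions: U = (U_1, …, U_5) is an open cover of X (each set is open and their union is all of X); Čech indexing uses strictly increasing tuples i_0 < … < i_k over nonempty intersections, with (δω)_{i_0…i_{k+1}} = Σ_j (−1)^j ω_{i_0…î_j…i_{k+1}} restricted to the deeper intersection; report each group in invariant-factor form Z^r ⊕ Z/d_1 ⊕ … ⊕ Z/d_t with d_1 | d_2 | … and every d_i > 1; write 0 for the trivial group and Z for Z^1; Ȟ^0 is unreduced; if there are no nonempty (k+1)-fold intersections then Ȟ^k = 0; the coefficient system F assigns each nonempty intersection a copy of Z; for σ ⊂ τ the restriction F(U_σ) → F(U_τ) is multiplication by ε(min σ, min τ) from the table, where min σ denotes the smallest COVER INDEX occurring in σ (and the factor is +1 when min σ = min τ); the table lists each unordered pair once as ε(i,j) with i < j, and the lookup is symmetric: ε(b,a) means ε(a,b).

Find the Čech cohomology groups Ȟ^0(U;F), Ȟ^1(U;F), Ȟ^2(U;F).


cover nerve:
  U12={i} U13={a} U14={d} U15={c} U23={b,f} U45={g}
C dims 5,6; δ0: rk 5, SNF 1^4·2
Ȟ^0: (5−5)−0=0 ⇒ 0
Ȟ^1: (6−0)−5=1 plus torsion [2] ⇒ Z ⊕ Z/2
Ȟ^2: (0−0)−0=0 ⇒ 0

Ȟ^0 ≅ 0, Ȟ^1 ≅ Z ⊕ Z/2 and Ȟ^2 ≅ 0


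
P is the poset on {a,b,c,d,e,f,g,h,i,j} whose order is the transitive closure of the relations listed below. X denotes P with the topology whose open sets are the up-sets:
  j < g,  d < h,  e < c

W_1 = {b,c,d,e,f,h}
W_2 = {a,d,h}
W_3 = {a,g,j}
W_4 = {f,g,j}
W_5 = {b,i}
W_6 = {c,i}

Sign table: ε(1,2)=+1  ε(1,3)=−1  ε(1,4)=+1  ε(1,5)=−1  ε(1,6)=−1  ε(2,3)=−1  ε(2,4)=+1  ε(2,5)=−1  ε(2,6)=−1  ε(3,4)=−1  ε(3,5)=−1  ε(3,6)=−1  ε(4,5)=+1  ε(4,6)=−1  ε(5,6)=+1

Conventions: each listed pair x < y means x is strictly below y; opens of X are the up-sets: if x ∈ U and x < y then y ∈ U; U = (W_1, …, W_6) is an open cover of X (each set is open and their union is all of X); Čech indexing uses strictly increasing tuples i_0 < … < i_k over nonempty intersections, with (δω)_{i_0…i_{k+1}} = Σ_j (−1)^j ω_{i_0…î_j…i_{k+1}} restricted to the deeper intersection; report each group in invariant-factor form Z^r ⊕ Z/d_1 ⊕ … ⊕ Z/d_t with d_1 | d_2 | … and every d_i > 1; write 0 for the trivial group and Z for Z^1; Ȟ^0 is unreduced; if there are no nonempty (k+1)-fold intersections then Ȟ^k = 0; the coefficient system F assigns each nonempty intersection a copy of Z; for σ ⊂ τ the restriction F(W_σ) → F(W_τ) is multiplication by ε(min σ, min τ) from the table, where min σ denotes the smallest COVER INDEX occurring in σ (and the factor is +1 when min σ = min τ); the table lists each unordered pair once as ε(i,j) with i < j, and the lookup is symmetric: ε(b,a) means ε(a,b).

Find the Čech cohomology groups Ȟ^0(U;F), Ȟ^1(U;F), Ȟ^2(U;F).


cover nerve:
  W12={d,h} W14={f} W15={b} W16={c} W23={a} W34={g,j} W56={i}
C dims 6,7; δ0: rk 5, SNF 1^5
Ȟ^0: (6−5)−0=1 ⇒ Z
Ȟ^1: (7−0)−5=2 ⇒ Z^2
Ȟ^2: (0−0)−0=0 ⇒ 0

Ȟ^0 ≅ Z, Ȟ^1 ≅ Z^2, Ȟ^2 ≅ 0


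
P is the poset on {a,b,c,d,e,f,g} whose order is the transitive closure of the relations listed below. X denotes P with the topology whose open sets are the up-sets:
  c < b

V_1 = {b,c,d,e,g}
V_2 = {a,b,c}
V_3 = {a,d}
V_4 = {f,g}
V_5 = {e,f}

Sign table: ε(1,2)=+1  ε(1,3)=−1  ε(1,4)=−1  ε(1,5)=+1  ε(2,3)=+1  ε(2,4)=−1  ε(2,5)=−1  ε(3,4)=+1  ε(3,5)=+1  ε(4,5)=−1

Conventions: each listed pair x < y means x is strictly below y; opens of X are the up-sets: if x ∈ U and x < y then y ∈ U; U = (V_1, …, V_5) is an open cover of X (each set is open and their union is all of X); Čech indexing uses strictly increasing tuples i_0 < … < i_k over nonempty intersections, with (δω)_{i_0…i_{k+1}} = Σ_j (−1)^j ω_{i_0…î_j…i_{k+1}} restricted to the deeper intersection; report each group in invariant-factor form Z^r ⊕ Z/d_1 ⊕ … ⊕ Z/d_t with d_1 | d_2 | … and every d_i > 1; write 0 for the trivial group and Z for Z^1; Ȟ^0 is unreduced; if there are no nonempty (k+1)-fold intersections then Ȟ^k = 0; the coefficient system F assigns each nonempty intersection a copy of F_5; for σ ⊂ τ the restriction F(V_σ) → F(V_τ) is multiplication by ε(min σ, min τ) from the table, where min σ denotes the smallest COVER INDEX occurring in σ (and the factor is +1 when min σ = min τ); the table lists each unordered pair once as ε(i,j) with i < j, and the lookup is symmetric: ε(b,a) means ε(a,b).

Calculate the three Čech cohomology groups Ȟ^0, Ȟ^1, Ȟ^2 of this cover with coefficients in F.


Ȟ^0(U;F) ≅ 0,  Ȟ^1(U;F) ≅ Z/5,  Ȟ^2(U;F) ≅ 0

intersection data:
  V12={b,c} V13={d} V14={g} V15={e} V23={a} V45={f}
C dims 5,6; δ0: rk_F5 5
Ȟ^0 = (5 − 5) − 0 = 0, so Ȟ^0 ≅ 0
Ȟ^1 = (6 − 0) − 5 = 1, so Ȟ^1 ≅ Z/5
Ȟ^2 = (0 − 0) − 0 = 0, so Ȟ^2 ≅ 0


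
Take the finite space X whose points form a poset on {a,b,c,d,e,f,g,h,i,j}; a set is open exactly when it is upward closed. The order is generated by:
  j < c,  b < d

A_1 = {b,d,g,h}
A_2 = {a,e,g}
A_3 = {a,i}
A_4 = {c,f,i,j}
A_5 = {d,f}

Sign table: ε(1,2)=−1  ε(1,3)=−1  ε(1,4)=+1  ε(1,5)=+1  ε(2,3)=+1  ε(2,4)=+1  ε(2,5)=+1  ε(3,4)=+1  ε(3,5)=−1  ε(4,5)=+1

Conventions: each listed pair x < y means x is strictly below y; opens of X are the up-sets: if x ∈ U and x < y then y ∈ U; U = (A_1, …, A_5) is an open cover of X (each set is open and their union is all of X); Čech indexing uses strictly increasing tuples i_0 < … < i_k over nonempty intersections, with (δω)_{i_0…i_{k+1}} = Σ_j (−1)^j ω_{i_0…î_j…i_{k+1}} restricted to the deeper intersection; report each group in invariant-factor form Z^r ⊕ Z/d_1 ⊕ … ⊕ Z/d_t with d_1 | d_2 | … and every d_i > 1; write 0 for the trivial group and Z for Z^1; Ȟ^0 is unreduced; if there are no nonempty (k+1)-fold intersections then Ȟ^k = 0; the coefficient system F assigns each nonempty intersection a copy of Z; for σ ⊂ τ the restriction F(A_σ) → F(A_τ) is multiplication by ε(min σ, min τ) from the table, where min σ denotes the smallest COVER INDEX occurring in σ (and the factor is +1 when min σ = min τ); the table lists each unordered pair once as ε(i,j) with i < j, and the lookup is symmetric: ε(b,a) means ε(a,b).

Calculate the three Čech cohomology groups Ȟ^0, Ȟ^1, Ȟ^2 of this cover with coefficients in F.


Ȟ^0 ≅ 0,  Ȟ^1 ≅ Z/2,  Ȟ^2 ≅ 0

cover nerve:
  A12={g} A15={d} A23={a} A34={i} A45={f}
C dims 5,5; δ0: rk 5, SNF 1^4·2
Ȟ^0: (5−5)−0=0 ⇒ 0
Ȟ^1: (5−0)−5=0 plus torsion [2] ⇒ Z/2
Ȟ^2: (0−0)−0=0 ⇒ 0


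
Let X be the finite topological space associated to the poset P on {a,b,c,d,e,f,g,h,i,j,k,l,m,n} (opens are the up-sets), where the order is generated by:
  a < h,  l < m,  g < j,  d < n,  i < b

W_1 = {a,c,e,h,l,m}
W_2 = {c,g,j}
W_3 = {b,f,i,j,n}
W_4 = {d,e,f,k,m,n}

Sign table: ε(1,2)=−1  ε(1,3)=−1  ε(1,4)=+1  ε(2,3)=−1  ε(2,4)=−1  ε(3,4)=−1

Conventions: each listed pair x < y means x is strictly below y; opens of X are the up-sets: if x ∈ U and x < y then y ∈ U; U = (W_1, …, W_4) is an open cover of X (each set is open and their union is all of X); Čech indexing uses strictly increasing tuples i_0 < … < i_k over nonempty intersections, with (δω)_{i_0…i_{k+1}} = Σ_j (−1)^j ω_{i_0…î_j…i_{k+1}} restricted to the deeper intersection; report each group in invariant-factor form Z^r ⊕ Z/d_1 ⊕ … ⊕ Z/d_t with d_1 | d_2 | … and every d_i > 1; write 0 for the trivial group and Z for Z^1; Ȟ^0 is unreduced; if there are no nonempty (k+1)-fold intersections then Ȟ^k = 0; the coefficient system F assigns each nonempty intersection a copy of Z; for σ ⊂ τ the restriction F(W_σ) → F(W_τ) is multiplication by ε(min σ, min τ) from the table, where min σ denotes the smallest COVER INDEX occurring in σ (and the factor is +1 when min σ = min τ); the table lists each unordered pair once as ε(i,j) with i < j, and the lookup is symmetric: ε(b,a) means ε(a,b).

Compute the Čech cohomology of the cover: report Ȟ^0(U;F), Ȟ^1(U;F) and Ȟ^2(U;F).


Ȟ^0(U;F) ≅ 0,  Ȟ^1(U;F) ≅ Z/2,  Ȟ^2(U;F) ≅ 0

intersection data:
  W12={c} W14={e,m} W23={j} W34={f,n}
C dims 4,4; δ0: rk 4, SNF 1^3·2
Ȟ^0 = (4 − 4) − 0 = 0, so Ȟ^0 ≅ 0
Ȟ^1 = (4 − 0) − 4 = 0 plus torsion [2], so Ȟ^1 ≅ Z/2
Ȟ^2 = (0 − 0) − 0 = 0, so Ȟ^2 ≅ 0
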